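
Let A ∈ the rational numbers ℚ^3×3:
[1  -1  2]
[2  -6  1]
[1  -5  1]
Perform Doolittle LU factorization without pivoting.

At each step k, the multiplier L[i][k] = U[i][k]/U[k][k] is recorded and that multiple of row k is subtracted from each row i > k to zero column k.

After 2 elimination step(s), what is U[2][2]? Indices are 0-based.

k=0: U[0][0]=1
  eliminate (1,0): mult=2, new row 1: (0, -4, -3); set L[1][0]=2
  eliminate (2,0): mult=1, new row 2: (0, -4, -1); set L[2][0]=1
k=1: U[1][1]=-4
  eliminate (2,1): mult=1, new row 2: (0, 0, 2); set L[2][1]=1

U[2][2] = 2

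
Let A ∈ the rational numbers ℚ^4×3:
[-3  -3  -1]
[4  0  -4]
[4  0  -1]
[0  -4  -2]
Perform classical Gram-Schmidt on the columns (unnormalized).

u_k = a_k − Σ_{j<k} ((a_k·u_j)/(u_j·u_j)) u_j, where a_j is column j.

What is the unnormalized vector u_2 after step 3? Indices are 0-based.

Step 1: u_0 = a_0 = (-3, 4, 4, 0).
Step 2: u_1 = a_1 − (9/41)·u_0 = (-96/41, -36/41, -36/41, -4).
Step 3: u_2 = a_2 − (-17/41)·u_0 − (151/236)·u_1 = (-44/59, -105/59, 72/59, 33/59).

u_2 = (-44/59, -105/59, 72/59, 33/59)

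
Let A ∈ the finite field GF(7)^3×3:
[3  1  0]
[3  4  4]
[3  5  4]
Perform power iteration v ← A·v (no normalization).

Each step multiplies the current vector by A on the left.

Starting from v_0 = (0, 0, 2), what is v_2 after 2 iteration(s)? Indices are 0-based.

v_2 = (1, 1, 2)

v_0 = (0, 0, 2).
v_1 = A·v_0 = (0, 1, 1).
v_2 = A·v_1 = (1, 1, 2).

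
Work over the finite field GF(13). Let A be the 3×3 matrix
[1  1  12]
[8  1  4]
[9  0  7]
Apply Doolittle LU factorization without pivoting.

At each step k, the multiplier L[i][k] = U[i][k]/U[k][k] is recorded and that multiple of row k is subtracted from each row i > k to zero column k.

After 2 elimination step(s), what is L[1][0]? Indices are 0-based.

L[1][0] = 8

k=0: U[0][0]=1
  eliminate (1,0): mult=8, new row 1: (0, 6, 12); set L[1][0]=8
  eliminate (2,0): mult=9, new row 2: (0, 4, 3); set L[2][0]=9
k=1: U[1][1]=6
  eliminate (2,1): mult=5, new row 2: (0, 0, 8); set L[2][1]=5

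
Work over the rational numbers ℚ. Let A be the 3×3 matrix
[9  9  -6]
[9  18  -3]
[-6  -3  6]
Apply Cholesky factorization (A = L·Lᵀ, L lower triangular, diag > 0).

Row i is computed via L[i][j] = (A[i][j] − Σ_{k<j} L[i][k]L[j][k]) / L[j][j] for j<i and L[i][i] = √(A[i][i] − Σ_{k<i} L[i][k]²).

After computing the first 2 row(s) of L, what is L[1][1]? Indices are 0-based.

Step 1: L[0][0] = √(9) = 3.
  L[1][0] = (9) / L[0][0] = 3.
Step 2: L[1][1] = √(9) = 3.

L[1][1] = 3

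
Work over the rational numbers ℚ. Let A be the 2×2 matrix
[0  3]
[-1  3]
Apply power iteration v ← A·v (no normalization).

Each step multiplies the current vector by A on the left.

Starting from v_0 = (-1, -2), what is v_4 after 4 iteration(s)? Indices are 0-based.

v_0 = (-1, -2).
v_1 = A·v_0 = (-6, -5).
v_2 = A·v_1 = (-15, -9).
v_3 = A·v_2 = (-27, -12).
v_4 = A·v_3 = (-36, -9).

v_4 = (-36, -9)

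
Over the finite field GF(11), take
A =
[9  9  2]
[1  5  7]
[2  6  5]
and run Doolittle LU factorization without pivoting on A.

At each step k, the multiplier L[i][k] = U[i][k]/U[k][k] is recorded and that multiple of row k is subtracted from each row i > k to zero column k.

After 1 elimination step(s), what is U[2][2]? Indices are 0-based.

Step 1: pivot at (0,0) is 9.
  row1 ← row1 − (5)·row0  ⇒  L[1][0]=5, U row1=(0, 4, 8)
  row2 ← row2 − (10)·row0  ⇒  L[2][0]=10, U row2=(0, 4, 7)

U[2][2] = 7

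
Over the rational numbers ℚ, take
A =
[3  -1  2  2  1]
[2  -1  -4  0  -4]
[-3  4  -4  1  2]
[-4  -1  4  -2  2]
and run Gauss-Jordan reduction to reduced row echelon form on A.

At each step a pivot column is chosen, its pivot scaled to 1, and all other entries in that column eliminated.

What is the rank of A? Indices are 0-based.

pivot(0,0)=3: scale R0 → (1, -1/3, 2/3, 2/3, 1/3)
  clear (1,0): R1 −= (2)R0 → (0, -1/3, -16/3, -4/3, -14/3)
  clear (2,0): R2 −= (-3)R0 → (0, 3, -2, 3, 3)
  clear (3,0): R3 −= (-4)R0 → (0, -7/3, 20/3, 2/3, 10/3)
pivot(1,1)=-1/3: scale R1 → (0, 1, 16, 4, 14)
  clear (0,1): R0 −= (-1/3)R1 → (1, 0, 6, 2, 5)
  clear (2,1): R2 −= (3)R1 → (0, 0, -50, -9, -39)
  clear (3,1): R3 −= (-7/3)R1 → (0, 0, 44, 10, 36)
pivot(2,2)=-50: scale R2 → (0, 0, 1, 9/50, 39/50)
  clear (0,2): R0 −= (6)R2 → (1, 0, 0, 23/25, 8/25)
  clear (1,2): R1 −= (16)R2 → (0, 1, 0, 28/25, 38/25)
  clear (3,2): R3 −= (44)R2 → (0, 0, 0, 52/25, 42/25)
pivot(3,3)=52/25: scale R3 → (0, 0, 0, 1, 21/26)
  clear (0,3): R0 −= (23/25)R3 → (1, 0, 0, 0, -11/26)
  clear (1,3): R1 −= (28/25)R3 → (0, 1, 0, 0, 8/13)
  clear (2,3): R2 −= (9/50)R3 → (0, 0, 1, 0, 33/52)

rank = 4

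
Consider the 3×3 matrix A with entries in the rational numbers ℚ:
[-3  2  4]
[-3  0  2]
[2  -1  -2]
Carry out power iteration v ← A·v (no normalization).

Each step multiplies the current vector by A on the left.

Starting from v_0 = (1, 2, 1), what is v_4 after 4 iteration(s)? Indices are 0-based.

v_4 = (-325, -413, 211)

v_0 = (1, 2, 1).
v_1 = A·v_0 = (5, -1, -2).
v_2 = A·v_1 = (-25, -19, 15).
v_3 = A·v_2 = (97, 105, -61).
v_4 = A·v_3 = (-325, -413, 211).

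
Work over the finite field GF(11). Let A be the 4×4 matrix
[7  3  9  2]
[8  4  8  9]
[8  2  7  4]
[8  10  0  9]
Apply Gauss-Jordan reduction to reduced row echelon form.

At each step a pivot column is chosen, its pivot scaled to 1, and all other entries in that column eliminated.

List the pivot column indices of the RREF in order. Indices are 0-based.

pivot columns: 0, 1, 2, 3

pivot(0,0)=7: scale R0 → (1, 2, 6, 5)
  clear (1,0): R1 −= (8)R0 → (0, 10, 4, 2)
  clear (2,0): R2 −= (8)R0 → (0, 8, 3, 8)
  clear (3,0): R3 −= (8)R0 → (0, 5, 7, 2)
pivot(1,1)=10: scale R1 → (0, 1, 7, 9)
  clear (0,1): R0 −= (2)R1 → (1, 0, 3, 9)
  clear (2,1): R2 −= (8)R1 → (0, 0, 2, 2)
  clear (3,1): R3 −= (5)R1 → (0, 0, 5, 1)
pivot(2,2)=2: scale R2 → (0, 0, 1, 1)
  clear (0,2): R0 −= (3)R2 → (1, 0, 0, 6)
  clear (1,2): R1 −= (7)R2 → (0, 1, 0, 2)
  clear (3,2): R3 −= (5)R2 → (0, 0, 0, 7)
pivot(3,3)=7: scale R3 → (0, 0, 0, 1)
  clear (0,3): R0 −= (6)R3 → (1, 0, 0, 0)
  clear (1,3): R1 −= (2)R3 → (0, 1, 0, 0)
  clear (2,3): R2 −= (1)R3 → (0, 0, 1, 0)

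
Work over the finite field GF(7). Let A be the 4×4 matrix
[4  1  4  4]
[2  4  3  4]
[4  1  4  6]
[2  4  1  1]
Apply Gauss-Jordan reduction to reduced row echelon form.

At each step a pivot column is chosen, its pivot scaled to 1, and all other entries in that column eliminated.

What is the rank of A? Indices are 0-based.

pivot(0,0)=4: scale R0 → (1, 2, 1, 1)
  clear (1,0): R1 −= (2)R0 → (0, 0, 1, 2)
  clear (2,0): R2 −= (4)R0 → (0, 0, 0, 2)
  clear (3,0): R3 −= (2)R0 → (0, 0, 6, 6)
col 1: no nonzero at/below row 1; advance.
pivot(1,2)=1: scale R1 → (0, 0, 1, 2)
  clear (0,2): R0 −= (1)R1 → (1, 2, 0, 6)
  clear (3,2): R3 −= (6)R1 → (0, 0, 0, 1)
pivot(2,3)=2: scale R2 → (0, 0, 0, 1)
  clear (0,3): R0 −= (6)R2 → (1, 2, 0, 0)
  clear (1,3): R1 −= (2)R2 → (0, 0, 1, 0)
  clear (3,3): R3 −= (1)R2 → (0, 0, 0, 0)

rank = 3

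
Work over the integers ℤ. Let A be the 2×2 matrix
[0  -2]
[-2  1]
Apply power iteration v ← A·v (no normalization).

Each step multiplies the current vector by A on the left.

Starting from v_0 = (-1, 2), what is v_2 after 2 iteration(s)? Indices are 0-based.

v_0 = (-1, 2).
v_1 = A·v_0 = (-4, 4).
v_2 = A·v_1 = (-8, 12).

v_2 = (-8, 12)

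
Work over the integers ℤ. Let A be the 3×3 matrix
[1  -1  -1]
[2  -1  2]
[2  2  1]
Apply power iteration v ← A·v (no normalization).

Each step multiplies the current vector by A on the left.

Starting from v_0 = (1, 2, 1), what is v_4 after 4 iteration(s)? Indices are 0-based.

v_0 = (1, 2, 1).
v_1 = A·v_0 = (-2, 2, 7).
v_2 = A·v_1 = (-11, 8, 7).
v_3 = A·v_2 = (-26, -16, 1).
v_4 = A·v_3 = (-11, -34, -83).

v_4 = (-11, -34, -83)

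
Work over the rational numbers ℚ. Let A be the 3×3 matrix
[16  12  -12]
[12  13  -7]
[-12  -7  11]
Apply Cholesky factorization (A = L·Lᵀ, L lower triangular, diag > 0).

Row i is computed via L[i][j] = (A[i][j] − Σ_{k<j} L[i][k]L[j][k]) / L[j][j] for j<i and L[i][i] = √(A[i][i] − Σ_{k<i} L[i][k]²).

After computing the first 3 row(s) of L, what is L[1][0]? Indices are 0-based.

Step 1: L[0][0] = √(16) = 4.
  L[1][0] = (12) / L[0][0] = 3.
Step 2: L[1][1] = √(4) = 2.
  L[2][0] = (-12) / L[0][0] = -3.
  L[2][1] = (2) / L[1][1] = 1.
Step 3: L[2][2] = √(1) = 1.

L[1][0] = 3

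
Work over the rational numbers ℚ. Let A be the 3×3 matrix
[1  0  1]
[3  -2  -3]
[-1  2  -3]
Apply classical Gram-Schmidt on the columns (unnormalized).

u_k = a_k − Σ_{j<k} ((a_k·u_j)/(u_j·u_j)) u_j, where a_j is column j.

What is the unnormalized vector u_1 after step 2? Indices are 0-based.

Step 1: u_0 = a_0 = (1, 3, -1).
Step 2: u_1 = a_1 − (-8/11)·u_0 = (8/11, 2/11, 14/11).

u_1 = (8/11, 2/11, 14/11)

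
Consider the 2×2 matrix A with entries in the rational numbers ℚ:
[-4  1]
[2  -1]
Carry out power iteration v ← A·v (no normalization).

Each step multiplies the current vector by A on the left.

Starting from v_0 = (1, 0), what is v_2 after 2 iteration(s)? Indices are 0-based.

v_2 = (18, -10)

v_0 = (1, 0).
v_1 = A·v_0 = (-4, 2).
v_2 = A·v_1 = (18, -10).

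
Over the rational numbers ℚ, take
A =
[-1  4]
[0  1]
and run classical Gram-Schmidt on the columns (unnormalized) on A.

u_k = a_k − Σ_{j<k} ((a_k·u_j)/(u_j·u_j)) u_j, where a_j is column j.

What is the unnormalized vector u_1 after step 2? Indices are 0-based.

u_1 = (0, 1)

Step 1: u_0 = a_0 = (-1, 0).
Step 2: u_1 = a_1 − (-4)·u_0 = (0, 1).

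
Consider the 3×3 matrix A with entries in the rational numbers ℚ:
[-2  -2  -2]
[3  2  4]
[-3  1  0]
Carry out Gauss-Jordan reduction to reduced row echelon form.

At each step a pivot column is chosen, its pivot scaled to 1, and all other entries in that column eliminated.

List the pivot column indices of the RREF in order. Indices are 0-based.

step 1: normalize row 0 (÷-2) = (1, 1, 1)
  row 1: subtract 3×row0 = (0, -1, 1)
  row 2: subtract -3×row0 = (0, 4, 3)
step 2: normalize row 1 (÷-1) = (0, 1, -1)
  row 0: subtract 1×row1 = (1, 0, 2)
  row 2: subtract 4×row1 = (0, 0, 7)
step 3: normalize row 2 (÷7) = (0, 0, 1)
  row 0: subtract 2×row2 = (1, 0, 0)
  row 1: subtract -1×row2 = (0, 1, 0)

pivot columns: 0, 1, 2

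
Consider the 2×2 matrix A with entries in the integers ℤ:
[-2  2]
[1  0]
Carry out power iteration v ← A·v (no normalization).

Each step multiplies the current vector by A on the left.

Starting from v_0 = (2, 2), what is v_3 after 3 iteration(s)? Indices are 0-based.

v_3 = (-8, 4)

v_0 = (2, 2).
v_1 = A·v_0 = (0, 2).
v_2 = A·v_1 = (4, 0).
v_3 = A·v_2 = (-8, 4).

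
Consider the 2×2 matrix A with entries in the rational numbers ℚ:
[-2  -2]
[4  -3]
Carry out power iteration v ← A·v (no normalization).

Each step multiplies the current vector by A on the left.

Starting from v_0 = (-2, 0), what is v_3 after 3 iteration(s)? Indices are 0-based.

v_0 = (-2, 0).
v_1 = A·v_0 = (4, -8).
v_2 = A·v_1 = (8, 40).
v_3 = A·v_2 = (-96, -88).

v_3 = (-96, -88)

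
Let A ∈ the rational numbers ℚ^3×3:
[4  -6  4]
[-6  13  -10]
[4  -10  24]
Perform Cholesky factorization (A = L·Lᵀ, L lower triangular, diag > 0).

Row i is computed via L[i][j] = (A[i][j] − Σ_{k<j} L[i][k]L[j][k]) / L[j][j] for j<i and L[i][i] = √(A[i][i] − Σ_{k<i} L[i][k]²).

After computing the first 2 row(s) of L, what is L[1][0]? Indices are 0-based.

Step 1: L[0][0] = √(4) = 2.
  L[1][0] = (-6) / L[0][0] = -3.
Step 2: L[1][1] = √(4) = 2.

L[1][0] = -3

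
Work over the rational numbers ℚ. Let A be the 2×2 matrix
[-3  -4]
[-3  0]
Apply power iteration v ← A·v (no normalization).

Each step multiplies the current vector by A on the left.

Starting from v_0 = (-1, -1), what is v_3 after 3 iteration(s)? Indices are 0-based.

v_0 = (-1, -1).
v_1 = A·v_0 = (7, 3).
v_2 = A·v_1 = (-33, -21).
v_3 = A·v_2 = (183, 99).

v_3 = (183, 99)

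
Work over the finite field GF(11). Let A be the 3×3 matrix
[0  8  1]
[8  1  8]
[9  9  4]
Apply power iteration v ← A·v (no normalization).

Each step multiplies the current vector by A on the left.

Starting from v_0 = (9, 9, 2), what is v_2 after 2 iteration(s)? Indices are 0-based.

v_0 = (9, 9, 2).
v_1 = A·v_0 = (8, 9, 5).
v_2 = A·v_1 = (0, 3, 8).

v_2 = (0, 3, 8)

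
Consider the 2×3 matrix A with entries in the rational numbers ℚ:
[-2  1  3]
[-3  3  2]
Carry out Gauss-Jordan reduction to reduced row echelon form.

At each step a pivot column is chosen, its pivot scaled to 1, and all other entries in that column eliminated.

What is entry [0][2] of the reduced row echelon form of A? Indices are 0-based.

[1] R0 /= -2  ⇒  (1, -1/2, -3/2)
     R1 -= -3·R0  ⇒  (0, 3/2, -5/2)
[2] R1 /= 3/2  ⇒  (0, 1, -5/3)
     R0 -= -1/2·R1  ⇒  (1, 0, -7/3)

M[0][2] = -7/3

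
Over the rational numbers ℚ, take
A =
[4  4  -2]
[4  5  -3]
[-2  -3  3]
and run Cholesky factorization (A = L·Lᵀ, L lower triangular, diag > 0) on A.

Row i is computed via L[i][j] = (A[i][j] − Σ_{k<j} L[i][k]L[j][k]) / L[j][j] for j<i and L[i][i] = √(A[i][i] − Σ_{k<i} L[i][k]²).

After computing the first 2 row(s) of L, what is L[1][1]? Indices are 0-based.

Step 1: L[0][0] = √(4) = 2.
  L[1][0] = (4) / L[0][0] = 2.
Step 2: L[1][1] = √(1) = 1.

L[1][1] = 1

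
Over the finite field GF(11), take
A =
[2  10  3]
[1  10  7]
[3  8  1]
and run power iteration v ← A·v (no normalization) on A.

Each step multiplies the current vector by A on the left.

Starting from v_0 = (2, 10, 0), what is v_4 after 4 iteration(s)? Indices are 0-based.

v_4 = (8, 0, 9)

v_0 = (2, 10, 0).
v_1 = A·v_0 = (5, 3, 9).
v_2 = A·v_1 = (1, 10, 4).
v_3 = A·v_2 = (4, 8, 10).
v_4 = A·v_3 = (8, 0, 9).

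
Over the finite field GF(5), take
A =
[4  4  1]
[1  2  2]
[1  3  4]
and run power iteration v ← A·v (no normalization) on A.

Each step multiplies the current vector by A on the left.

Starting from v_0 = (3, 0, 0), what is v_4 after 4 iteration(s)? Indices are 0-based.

v_4 = (4, 4, 0)

v_0 = (3, 0, 0).
v_1 = A·v_0 = (2, 3, 3).
v_2 = A·v_1 = (3, 4, 3).
v_3 = A·v_2 = (1, 2, 2).
v_4 = A·v_3 = (4, 4, 0).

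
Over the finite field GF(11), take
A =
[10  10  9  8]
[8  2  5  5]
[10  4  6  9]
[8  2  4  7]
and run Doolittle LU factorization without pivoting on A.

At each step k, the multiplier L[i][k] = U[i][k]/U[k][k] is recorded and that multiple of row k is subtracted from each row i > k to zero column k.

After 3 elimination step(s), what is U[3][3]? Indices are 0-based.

Step 1: pivot at (0,0) is 10.
  row1 ← row1 − (3)·row0  ⇒  L[1][0]=3, U row1=(0, 5, 0, 3)
  row2 ← row2 − (1)·row0  ⇒  L[2][0]=1, U row2=(0, 5, 8, 1)
  row3 ← row3 − (3)·row0  ⇒  L[3][0]=3, U row3=(0, 5, 10, 5)
Step 2: pivot at (1,1) is 5.
  row2 ← row2 − (1)·row1  ⇒  L[2][1]=1, U row2=(0, 0, 8, 9)
  row3 ← row3 − (1)·row1  ⇒  L[3][1]=1, U row3=(0, 0, 10, 2)
Step 3: pivot at (2,2) is 8.
  row3 ← row3 − (4)·row2  ⇒  L[3][2]=4, U row3=(0, 0, 0, 10)

U[3][3] = 10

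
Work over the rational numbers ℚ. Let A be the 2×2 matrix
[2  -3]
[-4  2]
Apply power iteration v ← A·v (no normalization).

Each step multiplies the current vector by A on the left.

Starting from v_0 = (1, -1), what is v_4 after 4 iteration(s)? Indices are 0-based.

v_0 = (1, -1).
v_1 = A·v_0 = (5, -6).
v_2 = A·v_1 = (28, -32).
v_3 = A·v_2 = (152, -176).
v_4 = A·v_3 = (832, -960).

v_4 = (832, -960)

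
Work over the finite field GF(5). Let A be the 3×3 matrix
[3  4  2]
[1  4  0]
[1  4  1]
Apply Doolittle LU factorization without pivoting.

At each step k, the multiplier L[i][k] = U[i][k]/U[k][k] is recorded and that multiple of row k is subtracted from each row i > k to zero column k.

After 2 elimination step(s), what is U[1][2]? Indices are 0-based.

Step 1: pivot at (0,0) is 3.
  row1 ← row1 − (2)·row0  ⇒  L[1][0]=2, U row1=(0, 1, 1)
  row2 ← row2 − (2)·row0  ⇒  L[2][0]=2, U row2=(0, 1, 2)
Step 2: pivot at (1,1) is 1.
  row2 ← row2 − (1)·row1  ⇒  L[2][1]=1, U row2=(0, 0, 1)

U[1][2] = 1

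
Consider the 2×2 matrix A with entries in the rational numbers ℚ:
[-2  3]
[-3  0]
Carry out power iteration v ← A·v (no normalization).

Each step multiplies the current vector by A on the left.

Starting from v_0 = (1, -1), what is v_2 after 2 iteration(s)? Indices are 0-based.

v_2 = (1, 15)

v_0 = (1, -1).
v_1 = A·v_0 = (-5, -3).
v_2 = A·v_1 = (1, 15).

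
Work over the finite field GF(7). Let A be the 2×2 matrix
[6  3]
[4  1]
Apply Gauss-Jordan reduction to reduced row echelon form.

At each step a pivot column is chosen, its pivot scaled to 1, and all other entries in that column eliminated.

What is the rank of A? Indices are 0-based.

rank = 2

step 1: normalize row 0 (÷6) = (1, 4)
  row 1: subtract 4×row0 = (0, 6)
step 2: normalize row 1 (÷6) = (0, 1)
  row 0: subtract 4×row1 = (1, 0)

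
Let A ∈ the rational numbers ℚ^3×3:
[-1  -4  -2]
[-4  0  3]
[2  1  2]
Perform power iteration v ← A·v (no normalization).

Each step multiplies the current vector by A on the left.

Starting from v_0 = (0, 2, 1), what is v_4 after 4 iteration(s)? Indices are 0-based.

v_0 = (0, 2, 1).
v_1 = A·v_0 = (-10, 3, 4).
v_2 = A·v_1 = (-10, 52, -9).
v_3 = A·v_2 = (-180, 13, 14).
v_4 = A·v_3 = (100, 762, -319).

v_4 = (100, 762, -319)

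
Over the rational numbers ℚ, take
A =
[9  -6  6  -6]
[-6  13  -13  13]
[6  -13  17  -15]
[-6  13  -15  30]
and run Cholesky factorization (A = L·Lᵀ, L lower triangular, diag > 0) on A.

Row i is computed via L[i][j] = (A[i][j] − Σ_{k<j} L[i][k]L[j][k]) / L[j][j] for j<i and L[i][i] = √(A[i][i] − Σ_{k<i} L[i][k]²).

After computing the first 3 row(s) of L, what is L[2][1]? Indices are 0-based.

Step 1: L[0][0] = √(9) = 3.
  L[1][0] = (-6) / L[0][0] = -2.
Step 2: L[1][1] = √(9) = 3.
  L[2][0] = (6) / L[0][0] = 2.
  L[2][1] = (-9) / L[1][1] = -3.
Step 3: L[2][2] = √(4) = 2.

L[2][1] = -3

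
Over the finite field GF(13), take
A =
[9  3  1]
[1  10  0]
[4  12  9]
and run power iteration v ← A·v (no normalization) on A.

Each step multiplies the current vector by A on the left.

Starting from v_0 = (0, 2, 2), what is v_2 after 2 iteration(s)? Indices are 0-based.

v_0 = (0, 2, 2).
v_1 = A·v_0 = (8, 7, 3).
v_2 = A·v_1 = (5, 0, 0).

v_2 = (5, 0, 0)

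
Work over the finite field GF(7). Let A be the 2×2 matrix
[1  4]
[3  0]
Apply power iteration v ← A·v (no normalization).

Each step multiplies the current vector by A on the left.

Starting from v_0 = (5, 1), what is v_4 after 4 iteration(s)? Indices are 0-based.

v_4 = (4, 6)

v_0 = (5, 1).
v_1 = A·v_0 = (2, 1).
v_2 = A·v_1 = (6, 6).
v_3 = A·v_2 = (2, 4).
v_4 = A·v_3 = (4, 6).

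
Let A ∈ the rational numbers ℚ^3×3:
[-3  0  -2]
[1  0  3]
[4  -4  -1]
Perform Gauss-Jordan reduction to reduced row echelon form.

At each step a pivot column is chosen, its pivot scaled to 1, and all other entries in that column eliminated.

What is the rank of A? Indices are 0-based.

[1] R0 /= -3  ⇒  (1, 0, 2/3)
     R1 -= 1·R0  ⇒  (0, 0, 7/3)
     R2 -= 4·R0  ⇒  (0, -4, -11/3)
[2] R1 <-> R2
[2] R1 /= -4  ⇒  (0, 1, 11/12)
[3] R2 /= 7/3  ⇒  (0, 0, 1)
     R0 -= 2/3·R2  ⇒  (1, 0, 0)
     R1 -= 11/12·R2  ⇒  (0, 1, 0)

rank = 3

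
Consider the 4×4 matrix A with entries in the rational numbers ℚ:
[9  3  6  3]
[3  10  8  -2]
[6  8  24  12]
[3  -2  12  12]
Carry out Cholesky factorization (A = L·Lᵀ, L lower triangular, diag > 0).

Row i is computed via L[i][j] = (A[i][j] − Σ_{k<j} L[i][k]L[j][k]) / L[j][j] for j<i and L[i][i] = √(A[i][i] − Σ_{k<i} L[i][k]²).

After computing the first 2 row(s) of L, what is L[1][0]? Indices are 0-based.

L[1][0] = 1

Step 1: L[0][0] = √(9) = 3.
  L[1][0] = (3) / L[0][0] = 1.
Step 2: L[1][1] = √(9) = 3.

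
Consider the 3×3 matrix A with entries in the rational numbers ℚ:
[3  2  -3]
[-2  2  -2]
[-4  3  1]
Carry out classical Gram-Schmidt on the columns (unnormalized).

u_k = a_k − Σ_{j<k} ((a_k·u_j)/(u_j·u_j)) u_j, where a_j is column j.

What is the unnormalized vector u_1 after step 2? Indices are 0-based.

Step 1: u_0 = a_0 = (3, -2, -4).
Step 2: u_1 = a_1 − (-10/29)·u_0 = (88/29, 38/29, 47/29).

u_1 = (88/29, 38/29, 47/29)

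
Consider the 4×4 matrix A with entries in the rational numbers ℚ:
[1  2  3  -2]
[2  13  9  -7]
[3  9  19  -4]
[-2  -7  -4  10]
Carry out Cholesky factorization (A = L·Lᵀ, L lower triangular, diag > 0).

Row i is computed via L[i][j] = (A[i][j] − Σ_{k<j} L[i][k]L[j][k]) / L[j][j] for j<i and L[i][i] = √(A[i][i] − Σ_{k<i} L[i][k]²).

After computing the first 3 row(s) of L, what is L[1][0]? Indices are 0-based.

Step 1: L[0][0] = √(1) = 1.
  L[1][0] = (2) / L[0][0] = 2.
Step 2: L[1][1] = √(9) = 3.
  L[2][0] = (3) / L[0][0] = 3.
  L[2][1] = (3) / L[1][1] = 1.
Step 3: L[2][2] = √(9) = 3.

L[1][0] = 2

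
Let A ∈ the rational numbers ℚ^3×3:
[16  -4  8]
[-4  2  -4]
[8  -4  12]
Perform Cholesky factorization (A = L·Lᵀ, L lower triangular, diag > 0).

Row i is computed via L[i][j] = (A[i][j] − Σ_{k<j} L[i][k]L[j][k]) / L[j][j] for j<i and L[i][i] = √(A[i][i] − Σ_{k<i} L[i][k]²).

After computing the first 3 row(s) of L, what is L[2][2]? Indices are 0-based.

L[2][2] = 2

Step 1: L[0][0] = √(16) = 4.
  L[1][0] = (-4) / L[0][0] = -1.
Step 2: L[1][1] = √(1) = 1.
  L[2][0] = (8) / L[0][0] = 2.
  L[2][1] = (-2) / L[1][1] = -2.
Step 3: L[2][2] = √(4) = 2.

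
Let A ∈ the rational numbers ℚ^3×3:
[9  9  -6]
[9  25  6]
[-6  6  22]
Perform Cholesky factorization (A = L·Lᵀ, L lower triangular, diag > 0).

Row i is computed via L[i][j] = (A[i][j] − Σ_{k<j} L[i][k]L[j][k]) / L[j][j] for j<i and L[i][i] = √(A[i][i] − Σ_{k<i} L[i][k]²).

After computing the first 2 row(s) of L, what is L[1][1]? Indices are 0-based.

L[1][1] = 4

Step 1: L[0][0] = √(9) = 3.
  L[1][0] = (9) / L[0][0] = 3.
Step 2: L[1][1] = √(16) = 4.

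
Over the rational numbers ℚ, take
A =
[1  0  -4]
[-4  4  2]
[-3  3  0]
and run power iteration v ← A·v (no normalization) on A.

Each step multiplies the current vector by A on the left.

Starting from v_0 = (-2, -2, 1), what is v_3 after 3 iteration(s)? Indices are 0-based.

v_0 = (-2, -2, 1).
v_1 = A·v_0 = (-6, 2, 0).
v_2 = A·v_1 = (-6, 32, 24).
v_3 = A·v_2 = (-102, 200, 114).

v_3 = (-102, 200, 114)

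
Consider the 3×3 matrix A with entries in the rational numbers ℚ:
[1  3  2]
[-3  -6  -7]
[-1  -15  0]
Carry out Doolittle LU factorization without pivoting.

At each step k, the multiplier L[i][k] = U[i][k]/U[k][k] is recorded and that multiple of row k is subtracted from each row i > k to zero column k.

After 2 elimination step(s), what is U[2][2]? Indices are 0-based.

U[2][2] = -2

[col 0] pivot 1
  R1 -= -3*R0 → (0, 3, -1)  (L[1][0] := -3)
  R2 -= -1*R0 → (0, -12, 2)  (L[2][0] := -1)
[col 1] pivot 3
  R2 -= -4*R1 → (0, 0, -2)  (L[2][1] := -4)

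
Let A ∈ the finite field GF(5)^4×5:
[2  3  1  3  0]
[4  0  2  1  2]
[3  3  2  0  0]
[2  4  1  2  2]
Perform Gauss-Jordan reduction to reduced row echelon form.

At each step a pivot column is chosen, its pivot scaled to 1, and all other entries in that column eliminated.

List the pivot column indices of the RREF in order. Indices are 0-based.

pivot columns: 0, 1, 2, 3

[1] R0 /= 2  ⇒  (1, 4, 3, 4, 0)
     R1 -= 4·R0  ⇒  (0, 4, 0, 0, 2)
     R2 -= 3·R0  ⇒  (0, 1, 3, 3, 0)
     R3 -= 2·R0  ⇒  (0, 1, 0, 4, 2)
[2] R1 /= 4  ⇒  (0, 1, 0, 0, 3)
     R0 -= 4·R1  ⇒  (1, 0, 3, 4, 3)
     R2 -= 1·R1  ⇒  (0, 0, 3, 3, 2)
     R3 -= 1·R1  ⇒  (0, 0, 0, 4, 4)
[3] R2 /= 3  ⇒  (0, 0, 1, 1, 4)
     R0 -= 3·R2  ⇒  (1, 0, 0, 1, 1)
[4] R3 /= 4  ⇒  (0, 0, 0, 1, 1)
     R0 -= 1·R3  ⇒  (1, 0, 0, 0, 0)
     R2 -= 1·R3  ⇒  (0, 0, 1, 0, 3)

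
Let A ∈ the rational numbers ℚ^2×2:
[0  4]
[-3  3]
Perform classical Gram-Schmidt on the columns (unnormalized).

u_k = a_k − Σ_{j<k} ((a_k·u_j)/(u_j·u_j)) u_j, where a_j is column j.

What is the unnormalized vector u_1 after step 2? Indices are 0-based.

Step 1: u_0 = a_0 = (0, -3).
Step 2: u_1 = a_1 − (-1)·u_0 = (4, 0).

u_1 = (4, 0)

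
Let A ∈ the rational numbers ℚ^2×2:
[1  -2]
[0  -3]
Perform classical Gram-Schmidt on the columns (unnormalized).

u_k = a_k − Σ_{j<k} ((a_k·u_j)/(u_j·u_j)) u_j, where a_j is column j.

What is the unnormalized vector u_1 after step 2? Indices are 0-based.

Step 1: u_0 = a_0 = (1, 0).
Step 2: u_1 = a_1 − (-2)·u_0 = (0, -3).

u_1 = (0, -3)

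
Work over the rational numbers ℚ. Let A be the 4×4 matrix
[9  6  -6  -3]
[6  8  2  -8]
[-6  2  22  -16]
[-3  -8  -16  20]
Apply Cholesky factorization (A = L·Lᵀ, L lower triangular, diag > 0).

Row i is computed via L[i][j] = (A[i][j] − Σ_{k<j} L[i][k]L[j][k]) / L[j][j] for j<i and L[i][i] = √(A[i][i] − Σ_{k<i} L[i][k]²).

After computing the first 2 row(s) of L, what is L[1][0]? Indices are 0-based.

Step 1: L[0][0] = √(9) = 3.
  L[1][0] = (6) / L[0][0] = 2.
Step 2: L[1][1] = √(4) = 2.

L[1][0] = 2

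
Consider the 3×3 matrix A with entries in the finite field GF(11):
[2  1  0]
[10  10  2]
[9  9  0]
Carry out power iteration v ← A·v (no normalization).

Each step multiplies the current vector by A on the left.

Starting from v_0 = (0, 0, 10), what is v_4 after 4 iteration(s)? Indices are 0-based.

v_0 = (0, 0, 10).
v_1 = A·v_0 = (0, 9, 0).
v_2 = A·v_1 = (9, 2, 4).
v_3 = A·v_2 = (9, 8, 0).
v_4 = A·v_3 = (4, 5, 10).

v_4 = (4, 5, 10)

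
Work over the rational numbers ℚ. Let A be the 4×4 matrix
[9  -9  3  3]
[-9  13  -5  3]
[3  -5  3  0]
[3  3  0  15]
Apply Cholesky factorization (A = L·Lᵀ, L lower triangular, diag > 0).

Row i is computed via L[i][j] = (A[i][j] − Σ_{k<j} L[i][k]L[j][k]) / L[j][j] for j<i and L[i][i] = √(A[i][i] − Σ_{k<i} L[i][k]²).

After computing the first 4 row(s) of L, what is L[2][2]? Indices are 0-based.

L[2][2] = 1

Step 1: L[0][0] = √(9) = 3.
  L[1][0] = (-9) / L[0][0] = -3.
Step 2: L[1][1] = √(4) = 2.
  L[2][0] = (3) / L[0][0] = 1.
  L[2][1] = (-2) / L[1][1] = -1.
Step 3: L[2][2] = √(1) = 1.
  L[3][0] = (3) / L[0][0] = 1.
  L[3][1] = (6) / L[1][1] = 3.
  L[3][2] = (2) / L[2][2] = 2.
Step 4: L[3][3] = √(1) = 1.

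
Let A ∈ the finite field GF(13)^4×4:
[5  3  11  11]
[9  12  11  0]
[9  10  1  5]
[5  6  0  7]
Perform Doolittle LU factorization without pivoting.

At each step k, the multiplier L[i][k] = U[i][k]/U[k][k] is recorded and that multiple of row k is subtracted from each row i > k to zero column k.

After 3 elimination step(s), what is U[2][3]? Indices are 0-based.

[col 0] pivot 5
  R1 -= 7*R0 → (0, 4, 12, 1)  (L[1][0] := 7)
  R2 -= 7*R0 → (0, 2, 2, 6)  (L[2][0] := 7)
  R3 -= 1*R0 → (0, 3, 2, 9)  (L[3][0] := 1)
[col 1] pivot 4
  R2 -= 7*R1 → (0, 0, 9, 12)  (L[2][1] := 7)
  R3 -= 4*R1 → (0, 0, 6, 5)  (L[3][1] := 4)
[col 2] pivot 9
  R3 -= 5*R2 → (0, 0, 0, 10)  (L[3][2] := 5)

U[2][3] = 12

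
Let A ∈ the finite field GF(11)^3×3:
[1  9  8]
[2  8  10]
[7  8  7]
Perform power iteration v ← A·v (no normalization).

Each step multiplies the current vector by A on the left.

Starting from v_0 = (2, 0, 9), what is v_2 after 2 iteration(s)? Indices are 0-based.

v_0 = (2, 0, 9).
v_1 = A·v_0 = (8, 6, 0).
v_2 = A·v_1 = (7, 9, 5).

v_2 = (7, 9, 5)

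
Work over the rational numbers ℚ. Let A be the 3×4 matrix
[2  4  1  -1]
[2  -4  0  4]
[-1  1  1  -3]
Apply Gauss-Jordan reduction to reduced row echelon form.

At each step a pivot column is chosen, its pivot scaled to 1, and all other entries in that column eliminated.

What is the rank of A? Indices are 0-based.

[1] R0 /= 2  ⇒  (1, 2, 1/2, -1/2)
     R1 -= 2·R0  ⇒  (0, -8, -1, 5)
     R2 -= -1·R0  ⇒  (0, 3, 3/2, -7/2)
[2] R1 /= -8  ⇒  (0, 1, 1/8, -5/8)
     R0 -= 2·R1  ⇒  (1, 0, 1/4, 3/4)
     R2 -= 3·R1  ⇒  (0, 0, 9/8, -13/8)
[3] R2 /= 9/8  ⇒  (0, 0, 1, -13/9)
     R0 -= 1/4·R2  ⇒  (1, 0, 0, 10/9)
     R1 -= 1/8·R2  ⇒  (0, 1, 0, -4/9)

rank = 3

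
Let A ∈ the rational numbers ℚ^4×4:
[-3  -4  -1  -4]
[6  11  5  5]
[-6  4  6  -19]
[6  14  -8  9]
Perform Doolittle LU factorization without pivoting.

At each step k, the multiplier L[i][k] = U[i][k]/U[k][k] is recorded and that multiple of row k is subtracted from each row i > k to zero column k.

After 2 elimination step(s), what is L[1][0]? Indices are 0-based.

L[1][0] = -2

k=0: U[0][0]=-3
  eliminate (1,0): mult=-2, new row 1: (0, 3, 3, -3); set L[1][0]=-2
  eliminate (2,0): mult=2, new row 2: (0, 12, 8, -11); set L[2][0]=2
  eliminate (3,0): mult=-2, new row 3: (0, 6, -10, 1); set L[3][0]=-2
k=1: U[1][1]=3
  eliminate (2,1): mult=4, new row 2: (0, 0, -4, 1); set L[2][1]=4
  eliminate (3,1): mult=2, new row 3: (0, 0, -16, 7); set L[3][1]=2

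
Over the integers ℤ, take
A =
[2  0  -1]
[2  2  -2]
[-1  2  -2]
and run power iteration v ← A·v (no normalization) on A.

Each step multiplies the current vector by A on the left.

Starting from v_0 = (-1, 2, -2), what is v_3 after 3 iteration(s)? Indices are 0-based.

v_0 = (-1, 2, -2).
v_1 = A·v_0 = (0, 6, 9).
v_2 = A·v_1 = (-9, -6, -6).
v_3 = A·v_2 = (-12, -18, 9).

v_3 = (-12, -18, 9)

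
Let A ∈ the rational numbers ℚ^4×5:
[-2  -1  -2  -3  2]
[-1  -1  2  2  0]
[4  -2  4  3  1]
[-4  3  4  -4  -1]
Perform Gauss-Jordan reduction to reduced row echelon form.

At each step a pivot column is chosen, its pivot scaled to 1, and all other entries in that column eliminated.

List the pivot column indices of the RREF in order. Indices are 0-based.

step 1: normalize row 0 (÷-2) = (1, 1/2, 1, 3/2, -1)
  row 1: subtract -1×row0 = (0, -1/2, 3, 7/2, -1)
  row 2: subtract 4×row0 = (0, -4, 0, -3, 5)
  row 3: subtract -4×row0 = (0, 5, 8, 2, -5)
step 2: normalize row 1 (÷-1/2) = (0, 1, -6, -7, 2)
  row 0: subtract 1/2×row1 = (1, 0, 4, 5, -2)
  row 2: subtract -4×row1 = (0, 0, -24, -31, 13)
  row 3: subtract 5×row1 = (0, 0, 38, 37, -15)
step 3: normalize row 2 (÷-24) = (0, 0, 1, 31/24, -13/24)
  row 0: subtract 4×row2 = (1, 0, 0, -1/6, 1/6)
  row 1: subtract -6×row2 = (0, 1, 0, 3/4, -5/4)
  row 3: subtract 38×row2 = (0, 0, 0, -145/12, 67/12)
step 4: normalize row 3 (÷-145/12) = (0, 0, 0, 1, -67/145)
  row 0: subtract -1/6×row3 = (1, 0, 0, 0, 13/145)
  row 1: subtract 3/4×row3 = (0, 1, 0, 0, -131/145)
  row 2: subtract 31/24×row3 = (0, 0, 1, 0, 8/145)

pivot columns: 0, 1, 2, 3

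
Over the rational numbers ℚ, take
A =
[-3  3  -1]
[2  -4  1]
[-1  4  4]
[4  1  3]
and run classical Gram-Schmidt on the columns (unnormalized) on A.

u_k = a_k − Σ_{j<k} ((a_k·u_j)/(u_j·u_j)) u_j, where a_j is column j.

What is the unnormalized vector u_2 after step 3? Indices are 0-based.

Step 1: u_0 = a_0 = (-3, 2, -1, 4).
Step 2: u_1 = a_1 − (-17/30)·u_0 = (13/10, -43/15, 103/30, 49/15).
Step 3: u_2 = a_2 − (13/30)·u_0 − (581/971)·u_1 = (-464/971, 1795/971, 2310/971, -668/971).

u_2 = (-464/971, 1795/971, 2310/971, -668/971)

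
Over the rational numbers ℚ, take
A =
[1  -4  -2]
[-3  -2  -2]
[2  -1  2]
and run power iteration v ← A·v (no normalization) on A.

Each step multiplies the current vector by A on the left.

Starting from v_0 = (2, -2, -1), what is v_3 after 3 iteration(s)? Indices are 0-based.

v_3 = (116, 12, 116)

v_0 = (2, -2, -1).
v_1 = A·v_0 = (12, 0, 4).
v_2 = A·v_1 = (4, -44, 32).
v_3 = A·v_2 = (116, 12, 116).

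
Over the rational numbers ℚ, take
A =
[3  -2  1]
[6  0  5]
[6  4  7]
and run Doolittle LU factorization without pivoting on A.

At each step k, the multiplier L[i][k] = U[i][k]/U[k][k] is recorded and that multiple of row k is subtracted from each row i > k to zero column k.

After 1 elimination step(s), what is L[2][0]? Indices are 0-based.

Step 1: pivot at (0,0) is 3.
  row1 ← row1 − (2)·row0  ⇒  L[1][0]=2, U row1=(0, 4, 3)
  row2 ← row2 − (2)·row0  ⇒  L[2][0]=2, U row2=(0, 8, 5)

L[2][0] = 2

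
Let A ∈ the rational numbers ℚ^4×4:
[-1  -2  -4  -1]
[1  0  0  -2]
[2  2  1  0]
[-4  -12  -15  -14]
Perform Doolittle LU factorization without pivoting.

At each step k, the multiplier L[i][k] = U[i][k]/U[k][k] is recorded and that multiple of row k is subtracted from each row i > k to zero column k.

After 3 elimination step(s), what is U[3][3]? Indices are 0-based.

U[3][3] = -1

k=0: U[0][0]=-1
  eliminate (1,0): mult=-1, new row 1: (0, -2, -4, -3); set L[1][0]=-1
  eliminate (2,0): mult=-2, new row 2: (0, -2, -7, -2); set L[2][0]=-2
  eliminate (3,0): mult=4, new row 3: (0, -4, 1, -10); set L[3][0]=4
k=1: U[1][1]=-2
  eliminate (2,1): mult=1, new row 2: (0, 0, -3, 1); set L[2][1]=1
  eliminate (3,1): mult=2, new row 3: (0, 0, 9, -4); set L[3][1]=2
k=2: U[2][2]=-3
  eliminate (3,2): mult=-3, new row 3: (0, 0, 0, -1); set L[3][2]=-3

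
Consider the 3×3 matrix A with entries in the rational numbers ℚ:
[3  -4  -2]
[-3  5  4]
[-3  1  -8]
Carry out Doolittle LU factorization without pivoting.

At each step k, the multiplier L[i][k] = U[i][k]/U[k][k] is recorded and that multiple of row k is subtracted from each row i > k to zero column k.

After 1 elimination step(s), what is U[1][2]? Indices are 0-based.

U[1][2] = 2

k=0: U[0][0]=3
  eliminate (1,0): mult=-1, new row 1: (0, 1, 2); set L[1][0]=-1
  eliminate (2,0): mult=-1, new row 2: (0, -3, -10); set L[2][0]=-1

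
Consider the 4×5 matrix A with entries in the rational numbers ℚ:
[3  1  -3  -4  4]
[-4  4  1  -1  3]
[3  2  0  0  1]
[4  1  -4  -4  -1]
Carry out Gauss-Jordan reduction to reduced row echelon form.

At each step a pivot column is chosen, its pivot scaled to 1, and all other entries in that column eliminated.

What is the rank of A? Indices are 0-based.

rank = 4

step 1: normalize row 0 (÷3) = (1, 1/3, -1, -4/3, 4/3)
  row 1: subtract -4×row0 = (0, 16/3, -3, -19/3, 25/3)
  row 2: subtract 3×row0 = (0, 1, 3, 4, -3)
  row 3: subtract 4×row0 = (0, -1/3, 0, 4/3, -19/3)
step 2: normalize row 1 (÷16/3) = (0, 1, -9/16, -19/16, 25/16)
  row 0: subtract 1/3×row1 = (1, 0, -13/16, -15/16, 13/16)
  row 2: subtract 1×row1 = (0, 0, 57/16, 83/16, -73/16)
  row 3: subtract -1/3×row1 = (0, 0, -3/16, 15/16, -93/16)
step 3: normalize row 2 (÷57/16) = (0, 0, 1, 83/57, -73/57)
  row 0: subtract -13/16×row2 = (1, 0, 0, 14/57, -13/57)
  row 1: subtract -9/16×row2 = (0, 1, 0, -7/19, 16/19)
  row 3: subtract -3/16×row2 = (0, 0, 0, 23/19, -115/19)
step 4: normalize row 3 (÷23/19) = (0, 0, 0, 1, -5)
  row 0: subtract 14/57×row3 = (1, 0, 0, 0, 1)
  row 1: subtract -7/19×row3 = (0, 1, 0, 0, -1)
  row 2: subtract 83/57×row3 = (0, 0, 1, 0, 6)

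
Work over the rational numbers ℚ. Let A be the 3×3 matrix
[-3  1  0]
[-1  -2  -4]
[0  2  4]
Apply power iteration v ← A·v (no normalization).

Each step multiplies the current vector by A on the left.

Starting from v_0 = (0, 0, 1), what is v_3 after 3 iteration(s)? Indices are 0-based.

v_3 = (4, -12, 16)

v_0 = (0, 0, 1).
v_1 = A·v_0 = (0, -4, 4).
v_2 = A·v_1 = (-4, -8, 8).
v_3 = A·v_2 = (4, -12, 16).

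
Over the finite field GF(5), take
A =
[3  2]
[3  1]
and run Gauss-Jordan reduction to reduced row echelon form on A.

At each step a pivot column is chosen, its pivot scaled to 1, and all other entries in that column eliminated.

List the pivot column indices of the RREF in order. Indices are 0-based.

pivot columns: 0, 1

step 1: normalize row 0 (÷3) = (1, 4)
  row 1: subtract 3×row0 = (0, 4)
step 2: normalize row 1 (÷4) = (0, 1)
  row 0: subtract 4×row1 = (1, 0)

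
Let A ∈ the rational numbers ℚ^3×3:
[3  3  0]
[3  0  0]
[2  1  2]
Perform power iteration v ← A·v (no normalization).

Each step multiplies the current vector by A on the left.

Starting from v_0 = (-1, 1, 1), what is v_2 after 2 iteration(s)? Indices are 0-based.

v_0 = (-1, 1, 1).
v_1 = A·v_0 = (0, -3, 1).
v_2 = A·v_1 = (-9, 0, -1).

v_2 = (-9, 0, -1)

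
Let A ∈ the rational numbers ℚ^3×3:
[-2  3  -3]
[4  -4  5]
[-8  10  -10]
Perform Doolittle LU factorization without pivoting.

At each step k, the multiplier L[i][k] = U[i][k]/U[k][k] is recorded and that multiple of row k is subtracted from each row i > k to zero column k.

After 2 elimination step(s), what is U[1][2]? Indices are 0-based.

U[1][2] = -1

[col 0] pivot -2
  R1 -= -2*R0 → (0, 2, -1)  (L[1][0] := -2)
  R2 -= 4*R0 → (0, -2, 2)  (L[2][0] := 4)
[col 1] pivot 2
  R2 -= -1*R1 → (0, 0, 1)  (L[2][1] := -1)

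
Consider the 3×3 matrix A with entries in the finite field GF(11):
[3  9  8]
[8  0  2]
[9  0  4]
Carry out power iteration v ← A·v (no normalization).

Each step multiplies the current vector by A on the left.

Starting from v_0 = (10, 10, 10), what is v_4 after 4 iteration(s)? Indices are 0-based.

v_4 = (9, 2, 7)

v_0 = (10, 10, 10).
v_1 = A·v_0 = (2, 1, 9).
v_2 = A·v_1 = (10, 1, 10).
v_3 = A·v_2 = (9, 1, 9).
v_4 = A·v_3 = (9, 2, 7).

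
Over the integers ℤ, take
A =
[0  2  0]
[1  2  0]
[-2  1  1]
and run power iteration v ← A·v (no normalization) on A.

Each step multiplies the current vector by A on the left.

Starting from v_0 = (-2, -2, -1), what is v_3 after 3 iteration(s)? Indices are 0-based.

v_0 = (-2, -2, -1).
v_1 = A·v_0 = (-4, -6, 1).
v_2 = A·v_1 = (-12, -16, 3).
v_3 = A·v_2 = (-32, -44, 11).

v_3 = (-32, -44, 11)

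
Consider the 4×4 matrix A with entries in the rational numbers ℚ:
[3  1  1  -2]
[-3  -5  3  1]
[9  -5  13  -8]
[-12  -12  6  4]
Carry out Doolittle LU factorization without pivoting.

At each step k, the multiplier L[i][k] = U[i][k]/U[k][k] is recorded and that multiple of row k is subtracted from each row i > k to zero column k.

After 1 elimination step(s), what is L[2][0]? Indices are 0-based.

k=0: U[0][0]=3
  eliminate (1,0): mult=-1, new row 1: (0, -4, 4, -1); set L[1][0]=-1
  eliminate (2,0): mult=3, new row 2: (0, -8, 10, -2); set L[2][0]=3
  eliminate (3,0): mult=-4, new row 3: (0, -8, 10, -4); set L[3][0]=-4

L[2][0] = 3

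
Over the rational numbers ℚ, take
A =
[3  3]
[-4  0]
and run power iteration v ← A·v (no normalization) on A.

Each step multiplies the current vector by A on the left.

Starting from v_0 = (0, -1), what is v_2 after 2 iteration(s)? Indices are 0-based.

v_2 = (-9, 12)

v_0 = (0, -1).
v_1 = A·v_0 = (-3, 0).
v_2 = A·v_1 = (-9, 12).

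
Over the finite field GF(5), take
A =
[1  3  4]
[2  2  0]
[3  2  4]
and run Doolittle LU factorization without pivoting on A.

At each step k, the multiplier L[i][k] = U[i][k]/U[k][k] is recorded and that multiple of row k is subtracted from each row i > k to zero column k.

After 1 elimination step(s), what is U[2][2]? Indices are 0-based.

k=0: U[0][0]=1
  eliminate (1,0): mult=2, new row 1: (0, 1, 2); set L[1][0]=2
  eliminate (2,0): mult=3, new row 2: (0, 3, 2); set L[2][0]=3

U[2][2] = 2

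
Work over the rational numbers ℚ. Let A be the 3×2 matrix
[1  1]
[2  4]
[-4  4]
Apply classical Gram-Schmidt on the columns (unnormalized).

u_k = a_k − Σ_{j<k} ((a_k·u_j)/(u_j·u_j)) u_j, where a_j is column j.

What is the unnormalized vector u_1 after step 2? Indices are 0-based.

u_1 = (4/3, 14/3, 8/3)

Step 1: u_0 = a_0 = (1, 2, -4).
Step 2: u_1 = a_1 − (-1/3)·u_0 = (4/3, 14/3, 8/3).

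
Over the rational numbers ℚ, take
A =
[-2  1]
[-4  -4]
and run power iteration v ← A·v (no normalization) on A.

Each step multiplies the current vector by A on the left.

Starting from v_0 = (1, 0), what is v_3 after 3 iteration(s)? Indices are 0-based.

v_3 = (24, -96)

v_0 = (1, 0).
v_1 = A·v_0 = (-2, -4).
v_2 = A·v_1 = (0, 24).
v_3 = A·v_2 = (24, -96).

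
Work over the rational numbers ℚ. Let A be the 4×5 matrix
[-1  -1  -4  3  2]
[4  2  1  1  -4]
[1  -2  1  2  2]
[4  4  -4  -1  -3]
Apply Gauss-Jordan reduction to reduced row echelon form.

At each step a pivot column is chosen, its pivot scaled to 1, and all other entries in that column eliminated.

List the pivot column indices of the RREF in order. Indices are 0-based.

pivot columns: 0, 1, 2, 3

pivot(0,0)=-1: scale R0 → (1, 1, 4, -3, -2)
  clear (1,0): R1 −= (4)R0 → (0, -2, -15, 13, 4)
  clear (2,0): R2 −= (1)R0 → (0, -3, -3, 5, 4)
  clear (3,0): R3 −= (4)R0 → (0, 0, -20, 11, 5)
pivot(1,1)=-2: scale R1 → (0, 1, 15/2, -13/2, -2)
  clear (0,1): R0 −= (1)R1 → (1, 0, -7/2, 7/2, 0)
  clear (2,1): R2 −= (-3)R1 → (0, 0, 39/2, -29/2, -2)
pivot(2,2)=39/2: scale R2 → (0, 0, 1, -29/39, -4/39)
  clear (0,2): R0 −= (-7/2)R2 → (1, 0, 0, 35/39, -14/39)
  clear (1,2): R1 −= (15/2)R2 → (0, 1, 0, -12/13, -16/13)
  clear (3,2): R3 −= (-20)R2 → (0, 0, 0, -151/39, 115/39)
pivot(3,3)=-151/39: scale R3 → (0, 0, 0, 1, -115/151)
  clear (0,3): R0 −= (35/39)R3 → (1, 0, 0, 0, 49/151)
  clear (1,3): R1 −= (-12/13)R3 → (0, 1, 0, 0, -292/151)
  clear (2,3): R2 −= (-29/39)R3 → (0, 0, 1, 0, -101/151)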